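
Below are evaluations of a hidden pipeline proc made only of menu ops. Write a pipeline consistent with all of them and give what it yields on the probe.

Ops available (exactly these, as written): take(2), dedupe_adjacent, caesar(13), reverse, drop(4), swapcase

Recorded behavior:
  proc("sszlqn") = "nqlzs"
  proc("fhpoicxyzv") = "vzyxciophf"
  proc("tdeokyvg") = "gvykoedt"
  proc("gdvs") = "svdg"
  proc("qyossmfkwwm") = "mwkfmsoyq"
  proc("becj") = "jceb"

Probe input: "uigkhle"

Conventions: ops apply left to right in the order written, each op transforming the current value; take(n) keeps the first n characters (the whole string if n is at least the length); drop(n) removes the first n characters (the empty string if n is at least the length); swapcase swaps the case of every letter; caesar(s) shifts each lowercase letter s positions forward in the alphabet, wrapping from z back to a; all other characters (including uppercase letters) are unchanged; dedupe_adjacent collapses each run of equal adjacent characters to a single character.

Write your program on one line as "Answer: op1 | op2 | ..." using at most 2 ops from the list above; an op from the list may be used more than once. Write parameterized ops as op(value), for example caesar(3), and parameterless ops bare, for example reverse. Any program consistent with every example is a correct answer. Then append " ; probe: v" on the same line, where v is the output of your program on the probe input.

reverse | dedupe_adjacent ; probe: "elhkgiu"

Check, running the answer program on each example:
  "sszlqn" -> "nqlzss" -> "nqlzs"
  "fhpoicxyzv" -> "vzyxciophf" -> "vzyxciophf"
  "tdeokyvg" -> "gvykoedt" -> "gvykoedt"
  "gdvs" -> "svdg" -> "svdg"
  "qyossmfkwwm" -> "mwwkfmssoyq" -> "mwkfmsoyq"
  "becj" -> "jceb" -> "jceb"
  probe: "uigkhle" -> "elhkgiu" -> "elhkgiu"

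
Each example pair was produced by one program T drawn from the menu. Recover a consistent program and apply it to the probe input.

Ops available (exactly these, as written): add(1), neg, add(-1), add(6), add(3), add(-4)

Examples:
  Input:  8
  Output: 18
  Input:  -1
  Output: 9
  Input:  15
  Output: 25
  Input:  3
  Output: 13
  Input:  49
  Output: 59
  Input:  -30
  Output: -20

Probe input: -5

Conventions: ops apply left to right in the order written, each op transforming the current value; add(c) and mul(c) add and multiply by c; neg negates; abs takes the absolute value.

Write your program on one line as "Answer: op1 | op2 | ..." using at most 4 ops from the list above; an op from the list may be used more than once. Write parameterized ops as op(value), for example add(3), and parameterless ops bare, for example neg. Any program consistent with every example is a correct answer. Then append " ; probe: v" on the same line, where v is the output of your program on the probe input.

add(3) | add(1) | add(6) ; probe: 5

Check, running the answer program on each example:
  8 -> 11 -> 12 -> 18
  -1 -> 2 -> 3 -> 9
  15 -> 18 -> 19 -> 25
  3 -> 6 -> 7 -> 13
  49 -> 52 -> 53 -> 59
  -30 -> -27 -> -26 -> -20
  probe: -5 -> -2 -> -1 -> 5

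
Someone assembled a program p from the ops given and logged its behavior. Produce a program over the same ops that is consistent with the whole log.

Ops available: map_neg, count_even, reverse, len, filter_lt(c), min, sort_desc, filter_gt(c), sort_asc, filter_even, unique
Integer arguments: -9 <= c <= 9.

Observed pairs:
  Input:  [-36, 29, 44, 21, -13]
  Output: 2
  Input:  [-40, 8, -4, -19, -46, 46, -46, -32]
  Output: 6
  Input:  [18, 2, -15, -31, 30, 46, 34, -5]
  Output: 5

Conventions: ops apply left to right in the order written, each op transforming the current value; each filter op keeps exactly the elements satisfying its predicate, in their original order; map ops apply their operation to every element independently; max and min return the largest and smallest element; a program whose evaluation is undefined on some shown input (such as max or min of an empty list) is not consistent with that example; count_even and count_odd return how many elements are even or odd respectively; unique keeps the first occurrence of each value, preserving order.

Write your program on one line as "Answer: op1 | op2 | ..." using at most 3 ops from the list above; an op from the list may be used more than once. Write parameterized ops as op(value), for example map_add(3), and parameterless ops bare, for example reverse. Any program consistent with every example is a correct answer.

filter_even | unique | len

Check, running the answer program on each example:
  [-36, 29, 44, 21, -13] -> [-36, 44] -> [-36, 44] -> 2
  [-40, 8, -4, -19, -46, 46, -46, -32] -> [-40, 8, -4, -46, 46, -46, -32] -> [-40, 8, -4, -46, 46, -32] -> 6
  [18, 2, -15, -31, 30, 46, 34, -5] -> [18, 2, 30, 46, 34] -> [18, 2, 30, 46, 34] -> 5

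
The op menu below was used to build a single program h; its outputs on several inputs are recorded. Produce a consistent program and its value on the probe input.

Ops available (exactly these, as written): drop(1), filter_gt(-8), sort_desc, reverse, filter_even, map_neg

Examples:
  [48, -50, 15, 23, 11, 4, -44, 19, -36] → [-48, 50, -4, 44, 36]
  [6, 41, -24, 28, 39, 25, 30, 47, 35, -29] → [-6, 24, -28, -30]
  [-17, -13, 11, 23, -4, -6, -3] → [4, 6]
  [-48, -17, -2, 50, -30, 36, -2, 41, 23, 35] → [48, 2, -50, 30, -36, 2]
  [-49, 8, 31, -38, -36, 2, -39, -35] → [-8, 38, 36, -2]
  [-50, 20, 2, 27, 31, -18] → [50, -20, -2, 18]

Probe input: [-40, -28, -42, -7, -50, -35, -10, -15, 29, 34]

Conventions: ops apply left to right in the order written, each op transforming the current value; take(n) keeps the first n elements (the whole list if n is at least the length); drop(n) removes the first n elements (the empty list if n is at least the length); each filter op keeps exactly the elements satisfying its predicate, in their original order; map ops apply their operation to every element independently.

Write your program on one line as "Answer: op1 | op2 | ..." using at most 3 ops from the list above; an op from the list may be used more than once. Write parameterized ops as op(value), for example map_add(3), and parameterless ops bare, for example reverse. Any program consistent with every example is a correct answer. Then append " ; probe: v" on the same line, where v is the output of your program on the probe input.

filter_even | map_neg ; probe: [40, 28, 42, 50, 10, -34]

Check, running the answer program on each example:
  [48, -50, 15, 23, 11, 4, -44, 19, -36] -> [48, -50, 4, -44, -36] -> [-48, 50, -4, 44, 36]
  [6, 41, -24, 28, 39, 25, 30, 47, 35, -29] -> [6, -24, 28, 30] -> [-6, 24, -28, -30]
  [-17, -13, 11, 23, -4, -6, -3] -> [-4, -6] -> [4, 6]
  [-48, -17, -2, 50, -30, 36, -2, 41, 23, 35] -> [-48, -2, 50, -30, 36, -2] -> [48, 2, -50, 30, -36, 2]
  [-49, 8, 31, -38, -36, 2, -39, -35] -> [8, -38, -36, 2] -> [-8, 38, 36, -2]
  [-50, 20, 2, 27, 31, -18] -> [-50, 20, 2, -18] -> [50, -20, -2, 18]
  probe: [-40, -28, -42, -7, -50, -35, -10, -15, 29, 34] -> [-40, -28, -42, -50, -10, 34] -> [40, 28, 42, 50, 10, -34]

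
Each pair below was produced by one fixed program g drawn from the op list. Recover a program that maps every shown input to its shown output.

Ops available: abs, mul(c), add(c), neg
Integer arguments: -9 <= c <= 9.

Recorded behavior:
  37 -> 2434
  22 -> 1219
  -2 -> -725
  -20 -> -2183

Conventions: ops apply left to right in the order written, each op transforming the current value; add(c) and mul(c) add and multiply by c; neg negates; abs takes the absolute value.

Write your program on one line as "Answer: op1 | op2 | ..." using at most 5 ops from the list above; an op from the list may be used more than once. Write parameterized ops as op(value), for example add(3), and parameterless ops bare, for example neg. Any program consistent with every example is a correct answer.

add(-7) | mul(-9) | mul(-9) | add(4)

Check, running the answer program on each example:
  37 -> 30 -> -270 -> 2430 -> 2434
  22 -> 15 -> -135 -> 1215 -> 1219
  -2 -> -9 -> 81 -> -729 -> -725
  -20 -> -27 -> 243 -> -2187 -> -2183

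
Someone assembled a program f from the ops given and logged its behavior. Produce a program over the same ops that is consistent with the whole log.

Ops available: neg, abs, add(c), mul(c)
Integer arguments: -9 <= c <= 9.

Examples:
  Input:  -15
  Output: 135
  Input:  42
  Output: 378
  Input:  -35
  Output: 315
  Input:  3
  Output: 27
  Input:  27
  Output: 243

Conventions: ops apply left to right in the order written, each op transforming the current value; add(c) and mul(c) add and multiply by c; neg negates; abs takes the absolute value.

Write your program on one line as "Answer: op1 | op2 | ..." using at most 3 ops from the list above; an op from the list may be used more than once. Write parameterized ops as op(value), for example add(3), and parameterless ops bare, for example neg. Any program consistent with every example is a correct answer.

neg | abs | mul(9)

Check, running the answer program on each example:
  -15 -> 15 -> 15 -> 135
  42 -> -42 -> 42 -> 378
  -35 -> 35 -> 35 -> 315
  3 -> -3 -> 3 -> 27
  27 -> -27 -> 27 -> 243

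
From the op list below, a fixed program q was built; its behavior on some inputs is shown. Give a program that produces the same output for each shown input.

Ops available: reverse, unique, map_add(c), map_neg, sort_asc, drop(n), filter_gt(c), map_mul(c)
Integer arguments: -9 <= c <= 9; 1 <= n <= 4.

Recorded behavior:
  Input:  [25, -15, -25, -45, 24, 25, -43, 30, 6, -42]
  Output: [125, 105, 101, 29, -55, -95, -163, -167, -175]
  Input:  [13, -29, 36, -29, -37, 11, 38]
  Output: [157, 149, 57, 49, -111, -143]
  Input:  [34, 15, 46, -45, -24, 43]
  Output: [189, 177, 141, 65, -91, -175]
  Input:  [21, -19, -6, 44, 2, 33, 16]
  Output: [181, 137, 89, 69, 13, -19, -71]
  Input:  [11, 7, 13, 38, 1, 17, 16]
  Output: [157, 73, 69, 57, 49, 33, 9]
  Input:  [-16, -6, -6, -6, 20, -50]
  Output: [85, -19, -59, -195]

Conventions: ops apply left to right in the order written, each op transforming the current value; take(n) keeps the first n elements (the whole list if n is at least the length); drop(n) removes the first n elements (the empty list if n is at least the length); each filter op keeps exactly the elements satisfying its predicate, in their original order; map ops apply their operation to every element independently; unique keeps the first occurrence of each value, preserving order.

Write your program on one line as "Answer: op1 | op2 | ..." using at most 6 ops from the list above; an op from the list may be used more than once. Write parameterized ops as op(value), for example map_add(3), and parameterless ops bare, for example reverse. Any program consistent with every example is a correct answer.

map_mul(4) | sort_asc | map_add(5) | reverse | unique

Check, running the answer program on each example:
  [25, -15, -25, -45, 24, 25, -43, 30, 6, -42] -> [100, -60, -100, -180, 96, 100, -172, 120, 24, -168] -> [-180, -172, -168, -100, -60, 24, 96, 100, 100, 120] -> [-175, -167, -163, -95, -55, 29, 101, 105, 105, 125] -> [125, 105, 105, 101, 29, -55, -95, -163, -167, -175] -> [125, 105, 101, 29, -55, -95, -163, -167, -175]
  [13, -29, 36, -29, -37, 11, 38] -> [52, -116, 144, -116, -148, 44, 152] -> [-148, -116, -116, 44, 52, 144, 152] -> [-143, -111, -111, 49, 57, 149, 157] -> [157, 149, 57, 49, -111, -111, -143] -> [157, 149, 57, 49, -111, -143]
  [34, 15, 46, -45, -24, 43] -> [136, 60, 184, -180, -96, 172] -> [-180, -96, 60, 136, 172, 184] -> [-175, -91, 65, 141, 177, 189] -> [189, 177, 141, 65, -91, -175] -> [189, 177, 141, 65, -91, -175]
  [21, -19, -6, 44, 2, 33, 16] -> [84, -76, -24, 176, 8, 132, 64] -> [-76, -24, 8, 64, 84, 132, 176] -> [-71, -19, 13, 69, 89, 137, 181] -> [181, 137, 89, 69, 13, -19, -71] -> [181, 137, 89, 69, 13, -19, -71]
  [11, 7, 13, 38, 1, 17, 16] -> [44, 28, 52, 152, 4, 68, 64] -> [4, 28, 44, 52, 64, 68, 152] -> [9, 33, 49, 57, 69, 73, 157] -> [157, 73, 69, 57, 49, 33, 9] -> [157, 73, 69, 57, 49, 33, 9]
  [-16, -6, -6, -6, 20, -50] -> [-64, -24, -24, -24, 80, -200] -> [-200, -64, -24, -24, -24, 80] -> [-195, -59, -19, -19, -19, 85] -> [85, -19, -19, -19, -59, -195] -> [85, -19, -59, -195]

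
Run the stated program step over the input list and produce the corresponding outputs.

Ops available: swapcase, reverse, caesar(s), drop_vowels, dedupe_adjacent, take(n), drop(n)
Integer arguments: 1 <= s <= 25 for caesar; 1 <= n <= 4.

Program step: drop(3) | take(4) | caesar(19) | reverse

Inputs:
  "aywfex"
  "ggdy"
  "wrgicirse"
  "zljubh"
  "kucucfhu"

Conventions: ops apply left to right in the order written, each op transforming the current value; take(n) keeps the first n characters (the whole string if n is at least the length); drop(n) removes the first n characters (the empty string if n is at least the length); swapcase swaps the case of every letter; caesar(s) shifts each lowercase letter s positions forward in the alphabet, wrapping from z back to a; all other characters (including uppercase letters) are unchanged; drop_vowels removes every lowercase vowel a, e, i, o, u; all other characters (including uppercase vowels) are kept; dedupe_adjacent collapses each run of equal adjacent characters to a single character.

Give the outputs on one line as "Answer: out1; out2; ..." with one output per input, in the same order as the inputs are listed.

Execution, op by op:
  "aywfex" -> "fex" -> "fex" -> "yxq" -> "qxy"
  "ggdy" -> "y" -> "y" -> "r" -> "r"
  "wrgicirse" -> "icirse" -> "icir" -> "bvbk" -> "kbvb"
  "zljubh" -> "ubh" -> "ubh" -> "nua" -> "aun"
  "kucucfhu" -> "ucfhu" -> "ucfh" -> "nvya" -> "ayvn"

"qxy"; "r"; "kbvb"; "aun"; "ayvn"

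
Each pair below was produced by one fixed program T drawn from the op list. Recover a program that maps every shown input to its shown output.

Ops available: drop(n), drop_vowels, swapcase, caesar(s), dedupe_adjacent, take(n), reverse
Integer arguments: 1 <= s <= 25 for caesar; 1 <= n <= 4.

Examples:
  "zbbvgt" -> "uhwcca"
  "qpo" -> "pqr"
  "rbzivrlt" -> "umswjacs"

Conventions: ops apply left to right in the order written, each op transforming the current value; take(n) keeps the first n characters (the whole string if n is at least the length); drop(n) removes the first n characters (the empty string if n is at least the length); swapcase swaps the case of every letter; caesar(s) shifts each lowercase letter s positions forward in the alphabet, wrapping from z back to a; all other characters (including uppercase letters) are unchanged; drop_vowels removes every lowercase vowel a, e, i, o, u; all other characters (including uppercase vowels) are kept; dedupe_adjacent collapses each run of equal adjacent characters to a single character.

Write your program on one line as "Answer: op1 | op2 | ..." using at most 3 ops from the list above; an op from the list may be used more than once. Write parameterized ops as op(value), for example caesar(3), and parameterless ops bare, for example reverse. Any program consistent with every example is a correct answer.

reverse | caesar(1)

Check, running the answer program on each example:
  "zbbvgt" -> "tgvbbz" -> "uhwcca"
  "qpo" -> "opq" -> "pqr"
  "rbzivrlt" -> "tlrvizbr" -> "umswjacs"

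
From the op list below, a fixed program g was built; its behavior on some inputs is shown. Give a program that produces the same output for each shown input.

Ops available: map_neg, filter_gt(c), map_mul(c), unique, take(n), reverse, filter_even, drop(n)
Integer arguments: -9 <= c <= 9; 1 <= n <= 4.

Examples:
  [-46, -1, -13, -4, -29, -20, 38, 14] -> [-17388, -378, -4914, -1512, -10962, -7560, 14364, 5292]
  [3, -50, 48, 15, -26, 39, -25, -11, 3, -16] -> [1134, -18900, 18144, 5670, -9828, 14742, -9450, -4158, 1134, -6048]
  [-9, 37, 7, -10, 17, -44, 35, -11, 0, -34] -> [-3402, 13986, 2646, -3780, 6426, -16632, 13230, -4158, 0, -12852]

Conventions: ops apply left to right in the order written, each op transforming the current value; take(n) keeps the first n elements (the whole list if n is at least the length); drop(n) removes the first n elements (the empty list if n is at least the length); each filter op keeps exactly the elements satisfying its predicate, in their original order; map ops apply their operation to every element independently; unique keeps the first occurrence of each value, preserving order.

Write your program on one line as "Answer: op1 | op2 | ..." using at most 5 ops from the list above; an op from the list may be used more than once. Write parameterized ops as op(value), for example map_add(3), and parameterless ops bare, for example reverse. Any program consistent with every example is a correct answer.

map_mul(9) | map_neg | map_mul(-7) | map_neg | map_mul(-6)

Check, running the answer program on each example:
  [-46, -1, -13, -4, -29, -20, 38, 14] -> [-414, -9, -117, -36, -261, -180, 342, 126] -> [414, 9, 117, 36, 261, 180, -342, -126] -> [-2898, -63, -819, -252, -1827, -1260, 2394, 882] -> [2898, 63, 819, 252, 1827, 1260, -2394, -882] -> [-17388, -378, -4914, -1512, -10962, -7560, 14364, 5292]
  [3, -50, 48, 15, -26, 39, -25, -11, 3, -16] -> [27, -450, 432, 135, -234, 351, -225, -99, 27, -144] -> [-27, 450, -432, -135, 234, -351, 225, 99, -27, 144] -> [189, -3150, 3024, 945, -1638, 2457, -1575, -693, 189, -1008] -> [-189, 3150, -3024, -945, 1638, -2457, 1575, 693, -189, 1008] -> [1134, -18900, 18144, 5670, -9828, 14742, -9450, -4158, 1134, -6048]
  [-9, 37, 7, -10, 17, -44, 35, -11, 0, -34] -> [-81, 333, 63, -90, 153, -396, 315, -99, 0, -306] -> [81, -333, -63, 90, -153, 396, -315, 99, 0, 306] -> [-567, 2331, 441, -630, 1071, -2772, 2205, -693, 0, -2142] -> [567, -2331, -441, 630, -1071, 2772, -2205, 693, 0, 2142] -> [-3402, 13986, 2646, -3780, 6426, -16632, 13230, -4158, 0, -12852]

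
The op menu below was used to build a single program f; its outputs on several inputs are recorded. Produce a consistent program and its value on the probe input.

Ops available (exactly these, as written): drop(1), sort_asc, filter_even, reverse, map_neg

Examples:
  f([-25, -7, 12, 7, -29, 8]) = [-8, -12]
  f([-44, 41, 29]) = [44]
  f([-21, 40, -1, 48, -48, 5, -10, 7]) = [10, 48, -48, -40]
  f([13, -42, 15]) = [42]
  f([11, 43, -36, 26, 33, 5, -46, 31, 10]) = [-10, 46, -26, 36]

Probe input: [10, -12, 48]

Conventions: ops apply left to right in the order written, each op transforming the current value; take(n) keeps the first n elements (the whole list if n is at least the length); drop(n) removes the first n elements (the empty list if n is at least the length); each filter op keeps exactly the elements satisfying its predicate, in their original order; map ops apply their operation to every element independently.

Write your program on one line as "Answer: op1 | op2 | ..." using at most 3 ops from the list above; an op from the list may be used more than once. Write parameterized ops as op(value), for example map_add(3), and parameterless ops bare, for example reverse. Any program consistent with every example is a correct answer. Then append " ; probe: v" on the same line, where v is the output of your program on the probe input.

reverse | map_neg | filter_even ; probe: [-48, 12, -10]

Check, running the answer program on each example:
  [-25, -7, 12, 7, -29, 8] -> [8, -29, 7, 12, -7, -25] -> [-8, 29, -7, -12, 7, 25] -> [-8, -12]
  [-44, 41, 29] -> [29, 41, -44] -> [-29, -41, 44] -> [44]
  [-21, 40, -1, 48, -48, 5, -10, 7] -> [7, -10, 5, -48, 48, -1, 40, -21] -> [-7, 10, -5, 48, -48, 1, -40, 21] -> [10, 48, -48, -40]
  [13, -42, 15] -> [15, -42, 13] -> [-15, 42, -13] -> [42]
  [11, 43, -36, 26, 33, 5, -46, 31, 10] -> [10, 31, -46, 5, 33, 26, -36, 43, 11] -> [-10, -31, 46, -5, -33, -26, 36, -43, -11] -> [-10, 46, -26, 36]
  probe: [10, -12, 48] -> [48, -12, 10] -> [-48, 12, -10] -> [-48, 12, -10]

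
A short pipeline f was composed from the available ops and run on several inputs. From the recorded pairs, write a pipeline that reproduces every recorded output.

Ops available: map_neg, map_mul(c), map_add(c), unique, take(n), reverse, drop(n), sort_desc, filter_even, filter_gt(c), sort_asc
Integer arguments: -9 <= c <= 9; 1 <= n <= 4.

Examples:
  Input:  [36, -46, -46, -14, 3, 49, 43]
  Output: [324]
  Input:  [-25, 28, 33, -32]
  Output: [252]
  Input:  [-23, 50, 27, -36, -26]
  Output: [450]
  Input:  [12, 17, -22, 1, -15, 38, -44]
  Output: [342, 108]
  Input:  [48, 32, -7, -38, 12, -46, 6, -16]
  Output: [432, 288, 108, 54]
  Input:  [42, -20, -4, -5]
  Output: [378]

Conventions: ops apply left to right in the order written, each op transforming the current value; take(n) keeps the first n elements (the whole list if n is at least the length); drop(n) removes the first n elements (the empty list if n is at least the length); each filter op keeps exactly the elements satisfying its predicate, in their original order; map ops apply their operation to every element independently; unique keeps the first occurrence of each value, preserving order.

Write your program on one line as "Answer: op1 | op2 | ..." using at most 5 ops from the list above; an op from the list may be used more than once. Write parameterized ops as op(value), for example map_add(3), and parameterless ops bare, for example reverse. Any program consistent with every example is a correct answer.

sort_asc | filter_gt(-4) | filter_even | sort_desc | map_mul(9)

Check, running the answer program on each example:
  [36, -46, -46, -14, 3, 49, 43] -> [-46, -46, -14, 3, 36, 43, 49] -> [3, 36, 43, 49] -> [36] -> [36] -> [324]
  [-25, 28, 33, -32] -> [-32, -25, 28, 33] -> [28, 33] -> [28] -> [28] -> [252]
  [-23, 50, 27, -36, -26] -> [-36, -26, -23, 27, 50] -> [27, 50] -> [50] -> [50] -> [450]
  [12, 17, -22, 1, -15, 38, -44] -> [-44, -22, -15, 1, 12, 17, 38] -> [1, 12, 17, 38] -> [12, 38] -> [38, 12] -> [342, 108]
  [48, 32, -7, -38, 12, -46, 6, -16] -> [-46, -38, -16, -7, 6, 12, 32, 48] -> [6, 12, 32, 48] -> [6, 12, 32, 48] -> [48, 32, 12, 6] -> [432, 288, 108, 54]
  [42, -20, -4, -5] -> [-20, -5, -4, 42] -> [42] -> [42] -> [42] -> [378]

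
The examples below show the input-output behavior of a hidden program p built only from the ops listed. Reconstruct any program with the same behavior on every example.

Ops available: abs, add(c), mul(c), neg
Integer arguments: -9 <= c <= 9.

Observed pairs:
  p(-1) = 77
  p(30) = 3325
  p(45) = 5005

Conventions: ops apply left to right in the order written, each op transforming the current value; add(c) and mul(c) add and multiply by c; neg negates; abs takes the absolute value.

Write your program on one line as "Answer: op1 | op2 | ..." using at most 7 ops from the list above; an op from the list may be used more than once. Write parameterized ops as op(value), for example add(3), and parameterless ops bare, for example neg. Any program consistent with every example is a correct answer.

mul(-4) | abs | mul(-4) | neg | add(-5) | mul(7)

Check, running the answer program on each example:
  -1 -> 4 -> 4 -> -16 -> 16 -> 11 -> 77
  30 -> -120 -> 120 -> -480 -> 480 -> 475 -> 3325
  45 -> -180 -> 180 -> -720 -> 720 -> 715 -> 5005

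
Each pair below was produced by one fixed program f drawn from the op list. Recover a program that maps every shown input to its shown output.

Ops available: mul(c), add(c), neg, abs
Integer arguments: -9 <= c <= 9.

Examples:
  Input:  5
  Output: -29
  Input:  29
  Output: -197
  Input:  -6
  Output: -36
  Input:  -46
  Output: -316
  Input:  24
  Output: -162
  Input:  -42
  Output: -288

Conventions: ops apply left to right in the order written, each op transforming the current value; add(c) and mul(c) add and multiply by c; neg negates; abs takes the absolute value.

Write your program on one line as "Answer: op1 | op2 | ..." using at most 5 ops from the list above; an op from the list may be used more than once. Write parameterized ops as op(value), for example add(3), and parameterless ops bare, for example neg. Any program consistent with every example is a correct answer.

neg | mul(7) | abs | neg | add(6)

Check, running the answer program on each example:
  5 -> -5 -> -35 -> 35 -> -35 -> -29
  29 -> -29 -> -203 -> 203 -> -203 -> -197
  -6 -> 6 -> 42 -> 42 -> -42 -> -36
  -46 -> 46 -> 322 -> 322 -> -322 -> -316
  24 -> -24 -> -168 -> 168 -> -168 -> -162
  -42 -> 42 -> 294 -> 294 -> -294 -> -288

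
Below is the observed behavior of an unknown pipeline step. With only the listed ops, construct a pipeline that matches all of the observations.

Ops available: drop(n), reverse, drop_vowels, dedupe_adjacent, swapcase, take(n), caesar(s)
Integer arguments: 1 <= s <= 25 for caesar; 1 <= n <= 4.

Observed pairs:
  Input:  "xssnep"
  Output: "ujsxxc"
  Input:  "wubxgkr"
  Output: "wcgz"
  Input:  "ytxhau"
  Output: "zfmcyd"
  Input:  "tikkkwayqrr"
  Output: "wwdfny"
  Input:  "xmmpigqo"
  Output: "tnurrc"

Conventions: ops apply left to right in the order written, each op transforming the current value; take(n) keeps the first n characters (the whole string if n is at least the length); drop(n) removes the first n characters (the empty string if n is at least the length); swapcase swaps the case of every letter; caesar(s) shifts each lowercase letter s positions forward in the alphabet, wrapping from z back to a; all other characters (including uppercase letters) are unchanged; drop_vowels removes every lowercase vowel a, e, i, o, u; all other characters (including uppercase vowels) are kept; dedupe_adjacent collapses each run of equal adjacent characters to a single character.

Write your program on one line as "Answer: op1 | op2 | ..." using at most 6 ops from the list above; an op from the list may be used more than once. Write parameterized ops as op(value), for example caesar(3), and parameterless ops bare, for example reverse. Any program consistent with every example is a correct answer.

caesar(25) | caesar(25) | drop_vowels | reverse | caesar(7)

Check, running the answer program on each example:
  "xssnep" -> "wrrmdo" -> "vqqlcn" -> "vqqlcn" -> "nclqqv" -> "ujsxxc"
  "wubxgkr" -> "vtawfjq" -> "uszveip" -> "szvp" -> "pvzs" -> "wcgz"
  "ytxhau" -> "xswgzt" -> "wrvfys" -> "wrvfys" -> "syfvrw" -> "zfmcyd"
  "tikkkwayqrr" -> "shjjjvzxpqq" -> "rgiiiuywopp" -> "rgywpp" -> "ppwygr" -> "wwdfny"
  "xmmpigqo" -> "wllohfpn" -> "vkkngeom" -> "vkkngm" -> "mgnkkv" -> "tnurrc"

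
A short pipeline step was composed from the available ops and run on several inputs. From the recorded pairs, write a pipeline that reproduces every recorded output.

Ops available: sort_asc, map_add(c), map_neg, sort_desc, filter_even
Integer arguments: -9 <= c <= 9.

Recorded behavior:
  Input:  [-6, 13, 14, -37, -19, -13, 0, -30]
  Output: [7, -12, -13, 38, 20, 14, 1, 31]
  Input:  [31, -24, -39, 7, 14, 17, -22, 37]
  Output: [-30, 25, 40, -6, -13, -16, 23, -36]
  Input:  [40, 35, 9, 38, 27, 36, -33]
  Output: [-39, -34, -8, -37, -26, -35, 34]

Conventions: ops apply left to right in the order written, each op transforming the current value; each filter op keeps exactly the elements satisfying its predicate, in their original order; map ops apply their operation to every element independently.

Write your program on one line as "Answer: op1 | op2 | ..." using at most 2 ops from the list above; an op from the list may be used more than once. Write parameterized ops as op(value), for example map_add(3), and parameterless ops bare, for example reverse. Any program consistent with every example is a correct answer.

map_neg | map_add(1)

Check, running the answer program on each example:
  [-6, 13, 14, -37, -19, -13, 0, -30] -> [6, -13, -14, 37, 19, 13, 0, 30] -> [7, -12, -13, 38, 20, 14, 1, 31]
  [31, -24, -39, 7, 14, 17, -22, 37] -> [-31, 24, 39, -7, -14, -17, 22, -37] -> [-30, 25, 40, -6, -13, -16, 23, -36]
  [40, 35, 9, 38, 27, 36, -33] -> [-40, -35, -9, -38, -27, -36, 33] -> [-39, -34, -8, -37, -26, -35, 34]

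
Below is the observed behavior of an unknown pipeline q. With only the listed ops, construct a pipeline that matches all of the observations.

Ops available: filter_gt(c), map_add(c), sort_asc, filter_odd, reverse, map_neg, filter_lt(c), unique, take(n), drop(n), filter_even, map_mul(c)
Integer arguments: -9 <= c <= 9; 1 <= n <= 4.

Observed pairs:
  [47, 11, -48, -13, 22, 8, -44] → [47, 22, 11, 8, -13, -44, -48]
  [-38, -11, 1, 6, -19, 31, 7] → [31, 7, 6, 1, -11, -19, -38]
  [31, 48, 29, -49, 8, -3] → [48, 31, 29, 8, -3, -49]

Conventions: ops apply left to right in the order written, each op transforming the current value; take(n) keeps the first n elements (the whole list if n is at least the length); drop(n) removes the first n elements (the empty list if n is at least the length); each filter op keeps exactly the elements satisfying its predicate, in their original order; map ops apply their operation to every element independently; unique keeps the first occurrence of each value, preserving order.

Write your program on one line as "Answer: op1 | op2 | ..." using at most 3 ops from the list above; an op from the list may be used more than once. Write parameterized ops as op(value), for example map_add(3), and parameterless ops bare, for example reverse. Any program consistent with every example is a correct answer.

sort_asc | reverse

Check, running the answer program on each example:
  [47, 11, -48, -13, 22, 8, -44] -> [-48, -44, -13, 8, 11, 22, 47] -> [47, 22, 11, 8, -13, -44, -48]
  [-38, -11, 1, 6, -19, 31, 7] -> [-38, -19, -11, 1, 6, 7, 31] -> [31, 7, 6, 1, -11, -19, -38]
  [31, 48, 29, -49, 8, -3] -> [-49, -3, 8, 29, 31, 48] -> [48, 31, 29, 8, -3, -49]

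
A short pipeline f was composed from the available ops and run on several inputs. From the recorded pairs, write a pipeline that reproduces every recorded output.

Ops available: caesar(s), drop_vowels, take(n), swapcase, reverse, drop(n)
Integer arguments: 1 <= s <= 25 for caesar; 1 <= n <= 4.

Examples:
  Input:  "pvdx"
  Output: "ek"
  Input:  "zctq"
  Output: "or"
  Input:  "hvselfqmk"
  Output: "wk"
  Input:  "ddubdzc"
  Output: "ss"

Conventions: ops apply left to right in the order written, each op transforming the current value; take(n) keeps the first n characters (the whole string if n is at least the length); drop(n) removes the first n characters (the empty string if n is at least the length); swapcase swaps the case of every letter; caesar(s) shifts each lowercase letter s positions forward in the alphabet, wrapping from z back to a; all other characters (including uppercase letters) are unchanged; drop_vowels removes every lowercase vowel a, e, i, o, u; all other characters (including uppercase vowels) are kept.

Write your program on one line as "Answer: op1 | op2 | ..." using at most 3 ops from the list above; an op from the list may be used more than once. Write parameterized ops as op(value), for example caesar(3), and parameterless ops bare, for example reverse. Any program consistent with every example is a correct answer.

take(4) | take(2) | caesar(15)

Check, running the answer program on each example:
  "pvdx" -> "pvdx" -> "pv" -> "ek"
  "zctq" -> "zctq" -> "zc" -> "or"
  "hvselfqmk" -> "hvse" -> "hv" -> "wk"
  "ddubdzc" -> "ddub" -> "dd" -> "ss"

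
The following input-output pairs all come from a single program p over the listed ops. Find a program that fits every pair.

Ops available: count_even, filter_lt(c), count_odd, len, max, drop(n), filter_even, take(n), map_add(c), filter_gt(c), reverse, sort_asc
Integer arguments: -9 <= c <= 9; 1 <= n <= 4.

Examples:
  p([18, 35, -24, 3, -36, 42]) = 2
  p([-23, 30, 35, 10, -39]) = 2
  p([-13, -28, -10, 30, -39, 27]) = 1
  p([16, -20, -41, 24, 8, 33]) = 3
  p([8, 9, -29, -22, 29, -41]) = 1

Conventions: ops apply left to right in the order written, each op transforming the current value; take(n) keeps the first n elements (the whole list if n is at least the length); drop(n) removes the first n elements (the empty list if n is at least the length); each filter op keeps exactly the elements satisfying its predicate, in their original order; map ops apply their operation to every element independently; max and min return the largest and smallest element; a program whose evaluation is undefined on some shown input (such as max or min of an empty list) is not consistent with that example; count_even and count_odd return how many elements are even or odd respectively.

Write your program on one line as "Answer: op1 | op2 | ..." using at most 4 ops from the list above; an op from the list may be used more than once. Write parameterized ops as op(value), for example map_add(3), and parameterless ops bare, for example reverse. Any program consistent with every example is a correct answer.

sort_asc | filter_gt(-8) | map_add(-8) | count_even

Check, running the answer program on each example:
  [18, 35, -24, 3, -36, 42] -> [-36, -24, 3, 18, 35, 42] -> [3, 18, 35, 42] -> [-5, 10, 27, 34] -> 2
  [-23, 30, 35, 10, -39] -> [-39, -23, 10, 30, 35] -> [10, 30, 35] -> [2, 22, 27] -> 2
  [-13, -28, -10, 30, -39, 27] -> [-39, -28, -13, -10, 27, 30] -> [27, 30] -> [19, 22] -> 1
  [16, -20, -41, 24, 8, 33] -> [-41, -20, 8, 16, 24, 33] -> [8, 16, 24, 33] -> [0, 8, 16, 25] -> 3
  [8, 9, -29, -22, 29, -41] -> [-41, -29, -22, 8, 9, 29] -> [8, 9, 29] -> [0, 1, 21] -> 1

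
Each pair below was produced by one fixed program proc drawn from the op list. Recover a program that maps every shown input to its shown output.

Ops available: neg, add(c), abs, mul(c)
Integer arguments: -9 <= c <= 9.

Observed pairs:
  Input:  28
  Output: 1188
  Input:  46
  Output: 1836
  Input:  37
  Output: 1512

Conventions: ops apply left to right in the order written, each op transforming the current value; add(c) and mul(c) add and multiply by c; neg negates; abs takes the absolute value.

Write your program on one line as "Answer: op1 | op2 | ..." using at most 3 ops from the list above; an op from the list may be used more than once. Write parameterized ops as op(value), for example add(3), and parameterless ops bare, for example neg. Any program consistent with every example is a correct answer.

add(5) | mul(-6) | mul(-6)

Check, running the answer program on each example:
  28 -> 33 -> -198 -> 1188
  46 -> 51 -> -306 -> 1836
  37 -> 42 -> -252 -> 1512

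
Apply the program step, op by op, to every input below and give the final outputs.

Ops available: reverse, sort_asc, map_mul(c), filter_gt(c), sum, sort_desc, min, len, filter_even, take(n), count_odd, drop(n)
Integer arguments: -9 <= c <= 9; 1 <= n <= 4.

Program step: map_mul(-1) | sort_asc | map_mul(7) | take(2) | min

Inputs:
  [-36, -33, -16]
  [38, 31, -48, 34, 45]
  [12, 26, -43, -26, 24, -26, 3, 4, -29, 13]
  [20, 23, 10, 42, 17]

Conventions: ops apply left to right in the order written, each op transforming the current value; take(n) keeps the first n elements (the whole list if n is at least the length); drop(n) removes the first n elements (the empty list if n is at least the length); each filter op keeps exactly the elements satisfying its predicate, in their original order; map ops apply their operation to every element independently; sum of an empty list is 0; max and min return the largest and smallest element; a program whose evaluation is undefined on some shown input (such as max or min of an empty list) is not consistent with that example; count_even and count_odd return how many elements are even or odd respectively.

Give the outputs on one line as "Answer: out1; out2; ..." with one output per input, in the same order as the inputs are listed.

112; -315; -182; -294

Execution, op by op:
  [-36, -33, -16] -> [36, 33, 16] -> [16, 33, 36] -> [112, 231, 252] -> [112, 231] -> 112
  [38, 31, -48, 34, 45] -> [-38, -31, 48, -34, -45] -> [-45, -38, -34, -31, 48] -> [-315, -266, -238, -217, 336] -> [-315, -266] -> -315
  [12, 26, -43, -26, 24, -26, 3, 4, -29, 13] -> [-12, -26, 43, 26, -24, 26, -3, -4, 29, -13] -> [-26, -24, -13, -12, -4, -3, 26, 26, 29, 43] -> [-182, -168, -91, -84, -28, -21, 182, 182, 203, 301] -> [-182, -168] -> -182
  [20, 23, 10, 42, 17] -> [-20, -23, -10, -42, -17] -> [-42, -23, -20, -17, -10] -> [-294, -161, -140, -119, -70] -> [-294, -161] -> -294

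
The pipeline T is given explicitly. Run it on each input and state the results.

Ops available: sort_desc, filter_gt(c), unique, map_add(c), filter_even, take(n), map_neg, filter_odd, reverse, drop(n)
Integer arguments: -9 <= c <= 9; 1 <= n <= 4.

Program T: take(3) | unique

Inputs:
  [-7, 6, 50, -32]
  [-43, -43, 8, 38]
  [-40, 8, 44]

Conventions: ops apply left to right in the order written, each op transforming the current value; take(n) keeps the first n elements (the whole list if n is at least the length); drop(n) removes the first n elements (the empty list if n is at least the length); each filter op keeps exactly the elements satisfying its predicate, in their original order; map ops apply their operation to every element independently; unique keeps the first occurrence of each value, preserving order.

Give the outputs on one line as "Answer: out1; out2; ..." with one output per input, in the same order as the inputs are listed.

Execution, op by op:
  [-7, 6, 50, -32] -> [-7, 6, 50] -> [-7, 6, 50]
  [-43, -43, 8, 38] -> [-43, -43, 8] -> [-43, 8]
  [-40, 8, 44] -> [-40, 8, 44] -> [-40, 8, 44]

[-7, 6, 50]; [-43, 8]; [-40, 8, 44]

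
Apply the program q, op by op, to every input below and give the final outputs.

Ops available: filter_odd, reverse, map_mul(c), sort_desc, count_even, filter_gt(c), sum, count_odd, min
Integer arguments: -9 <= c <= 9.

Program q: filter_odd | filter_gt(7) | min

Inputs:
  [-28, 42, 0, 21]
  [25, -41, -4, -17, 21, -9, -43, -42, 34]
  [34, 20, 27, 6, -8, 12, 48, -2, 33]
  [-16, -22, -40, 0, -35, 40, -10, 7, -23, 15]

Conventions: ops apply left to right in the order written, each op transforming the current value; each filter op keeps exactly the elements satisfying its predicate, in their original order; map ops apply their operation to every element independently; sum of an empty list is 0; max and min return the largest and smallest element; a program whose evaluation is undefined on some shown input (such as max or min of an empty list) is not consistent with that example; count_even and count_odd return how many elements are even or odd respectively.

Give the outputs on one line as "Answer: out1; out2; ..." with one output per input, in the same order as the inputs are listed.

Execution, op by op:
  [-28, 42, 0, 21] -> [21] -> [21] -> 21
  [25, -41, -4, -17, 21, -9, -43, -42, 34] -> [25, -41, -17, 21, -9, -43] -> [25, 21] -> 21
  [34, 20, 27, 6, -8, 12, 48, -2, 33] -> [27, 33] -> [27, 33] -> 27
  [-16, -22, -40, 0, -35, 40, -10, 7, -23, 15] -> [-35, 7, -23, 15] -> [15] -> 15

21; 21; 27; 15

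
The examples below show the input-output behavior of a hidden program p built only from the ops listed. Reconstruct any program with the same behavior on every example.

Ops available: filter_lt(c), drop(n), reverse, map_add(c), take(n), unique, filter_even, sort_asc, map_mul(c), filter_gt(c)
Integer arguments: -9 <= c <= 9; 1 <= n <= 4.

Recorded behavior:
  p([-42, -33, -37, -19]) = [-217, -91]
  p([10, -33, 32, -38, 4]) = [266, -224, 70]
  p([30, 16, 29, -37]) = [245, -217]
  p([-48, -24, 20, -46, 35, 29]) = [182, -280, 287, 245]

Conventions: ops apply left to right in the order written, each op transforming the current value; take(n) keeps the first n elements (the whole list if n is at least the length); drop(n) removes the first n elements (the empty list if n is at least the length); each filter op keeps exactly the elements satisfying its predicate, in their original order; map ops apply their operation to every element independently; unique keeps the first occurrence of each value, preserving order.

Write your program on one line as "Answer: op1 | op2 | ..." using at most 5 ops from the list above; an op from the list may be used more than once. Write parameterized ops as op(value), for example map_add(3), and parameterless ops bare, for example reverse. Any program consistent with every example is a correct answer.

map_add(5) | map_mul(7) | map_add(7) | drop(2)

Check, running the answer program on each example:
  [-42, -33, -37, -19] -> [-37, -28, -32, -14] -> [-259, -196, -224, -98] -> [-252, -189, -217, -91] -> [-217, -91]
  [10, -33, 32, -38, 4] -> [15, -28, 37, -33, 9] -> [105, -196, 259, -231, 63] -> [112, -189, 266, -224, 70] -> [266, -224, 70]
  [30, 16, 29, -37] -> [35, 21, 34, -32] -> [245, 147, 238, -224] -> [252, 154, 245, -217] -> [245, -217]
  [-48, -24, 20, -46, 35, 29] -> [-43, -19, 25, -41, 40, 34] -> [-301, -133, 175, -287, 280, 238] -> [-294, -126, 182, -280, 287, 245] -> [182, -280, 287, 245]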